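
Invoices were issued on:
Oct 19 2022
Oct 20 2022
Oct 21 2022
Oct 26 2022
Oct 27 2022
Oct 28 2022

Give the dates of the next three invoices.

Gaps: 1, 1, 5, 1, 1 days — not constant, but cyclic with period 3.
The events fall on every Wednesday, Thursday and Friday.
The following Wednesday is Nov 2 2022.
Next Thursday: Nov 3 2022.
The following Friday is Nov 4 2022.

Nov 2 2022, Nov 3 2022, Nov 4 2022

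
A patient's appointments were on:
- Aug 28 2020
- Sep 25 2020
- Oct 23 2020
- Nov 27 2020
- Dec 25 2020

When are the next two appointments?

All dates are Fridays, 28, 28, 35, 28 days apart.
Specifically, the 4th Friday of each month.
January 2021 — 4th Friday is Jan 22 2021.
4th Friday of February 2021: Feb 26 2021.

Jan 22 2021, Feb 26 2021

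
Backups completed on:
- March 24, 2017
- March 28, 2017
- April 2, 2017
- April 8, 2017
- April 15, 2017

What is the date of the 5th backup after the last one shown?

June 4, 2017

The spacing grows by 1 each time: 4, 5, 6, 7 days.
Next gap: 8 days. April 15, 2017 + 8 days = April 23, 2017.
Next gap: 9 days. April 23, 2017 + 9 days = May 2, 2017.
Next gap: 10 days. May 2, 2017 + 10 days = May 12, 2017.
Next gap: 11 days. May 12, 2017 + 11 days = May 23, 2017.
Next gap: 12 days. May 23, 2017 + 12 days = June 4, 2017.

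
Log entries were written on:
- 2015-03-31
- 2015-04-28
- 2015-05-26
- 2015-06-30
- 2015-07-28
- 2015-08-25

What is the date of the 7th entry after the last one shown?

Every date is a Tuesday; gaps 28, 28, 35, 28, 28 days.
Each is the last Tuesday of its month (at least one falls on the 29th or later, ruling out '4th Tuesday').
September 2015 ends with Tuesday 2015-09-29.
October 2015 ends with Tuesday 2015-10-27.
November 2015 ends with Tuesday 2015-11-24.
December 2015 ends with Tuesday 2015-12-29.
January 2016 ends with Tuesday 2016-01-26.
Last Tuesday of February 2016: 2016-02-23.
Last Tuesday of March 2016: 2016-03-29.

2016-03-29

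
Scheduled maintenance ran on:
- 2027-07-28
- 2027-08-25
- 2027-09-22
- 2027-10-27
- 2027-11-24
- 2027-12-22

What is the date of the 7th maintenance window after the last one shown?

2028-07-26

Gaps: 28, 28, 35, 28, 28 days — a mix of 28 and 35. Every date is a Wednesday.
Each is the 4th Wednesday of its month.
January 2028 — 4th Wednesday is 2028-01-26.
4th Wednesday of February 2028: 2028-02-23.
4th Wednesday of March 2028: 2028-03-22.
4th Wednesday of April 2028: 2028-04-26.
May 2028 — 4th Wednesday is 2028-05-24.
June 2028 — 4th Wednesday is 2028-06-28.
4th Wednesday of July 2028: 2028-07-26.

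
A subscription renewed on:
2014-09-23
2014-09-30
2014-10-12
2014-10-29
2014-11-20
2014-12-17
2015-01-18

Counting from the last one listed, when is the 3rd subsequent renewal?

Intervals are 7, 12, 17, 22, 27, 32 days — an arithmetic progression with common difference 5.
Next gap: 37 days. 2015-01-18 + 37 days = 2015-02-24.
Next gap: 42 days. 2015-02-24 + 42 days = 2015-04-07.
Next gap: 47 days. 2015-04-07 + 47 days = 2015-05-24.

2015-05-24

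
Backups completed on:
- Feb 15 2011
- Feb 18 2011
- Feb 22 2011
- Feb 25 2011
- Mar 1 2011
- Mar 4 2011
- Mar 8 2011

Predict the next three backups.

Mar 11 2011, Mar 15 2011, Mar 18 2011

Gaps: 3, 4, 3, 4, 3, 4 days — not constant, but cyclic with period 2.
The events fall on every Tuesday and Friday.
The following Friday is Mar 11 2011.
Next Tuesday: Mar 15 2011.
The following Friday is Mar 18 2011.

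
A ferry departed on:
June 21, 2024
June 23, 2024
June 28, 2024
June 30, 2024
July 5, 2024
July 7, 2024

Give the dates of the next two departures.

July 12, 2024; July 14, 2024

The gap pattern 2, 5, 2, 5, 2 repeats every 2 events.
These are the Fridays and Sundays of each week.
The following Friday is July 12, 2024.
The following Sunday is July 14, 2024.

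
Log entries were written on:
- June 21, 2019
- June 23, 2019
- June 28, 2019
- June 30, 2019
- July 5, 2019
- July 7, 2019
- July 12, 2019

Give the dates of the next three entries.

The gap pattern 2, 5, 2, 5, 2, 5 repeats every 2 events.
These are the Fridays and Sundays of each week.
Next Sunday: July 14, 2019.
The following Friday is July 19, 2019.
The following Sunday is July 21, 2019.

July 14, 2019; July 19, 2019; July 21, 2019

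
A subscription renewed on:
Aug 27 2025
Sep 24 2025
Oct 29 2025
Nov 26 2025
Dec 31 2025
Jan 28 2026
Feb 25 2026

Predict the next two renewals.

Mar 25 2026, Apr 29 2026

These are Wednesdays with 28, 35, 28, 35, 28, 28-day gaps.
Each is the final Wednesday of its month — Oct 29 2025 is past the 28th, so '4th Wednesday' doesn't fit.
Last Wednesday of March 2026: Mar 25 2026.
Last Wednesday of April 2026: Apr 29 2026.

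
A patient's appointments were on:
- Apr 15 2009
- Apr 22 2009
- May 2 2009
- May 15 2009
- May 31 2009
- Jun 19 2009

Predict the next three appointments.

Jul 11 2009, Aug 5 2009, Sep 2 2009

Gaps: 7, 10, 13, 16, 19 days — each gap is 3 larger than the previous one.
Next gap: 22 days. Jun 19 2009 + 22 days = Jul 11 2009.
Next gap: 25 days. Jul 11 2009 + 25 days = Aug 5 2009.
Next gap: 28 days. Aug 5 2009 + 28 days = Sep 2 2009.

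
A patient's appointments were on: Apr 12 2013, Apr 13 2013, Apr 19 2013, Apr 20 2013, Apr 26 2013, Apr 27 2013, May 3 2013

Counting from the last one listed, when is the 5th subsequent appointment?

May 18 2013

Every event lands on a Friday or Saturday (gaps cycle 1, 6, 1, 6, 1, 6).
So the schedule is: every Friday and Saturday.
The following Saturday is May 4 2013.
The following Friday is May 10 2013.
The following Saturday is May 11 2013.
Next Friday: May 17 2013.
Next Saturday: May 18 2013.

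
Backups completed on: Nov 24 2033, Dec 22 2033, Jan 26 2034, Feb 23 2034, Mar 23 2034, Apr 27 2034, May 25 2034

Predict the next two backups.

Jun 22 2034, Jul 27 2034

These are Thursdays at 28- or 35-day spacing (28, 35, 28, 28, 35, 28).
The pattern: 4th Thursday of the month.
4th Thursday of June 2034: Jun 22 2034.
4th Thursday of July 2034: Jul 27 2034.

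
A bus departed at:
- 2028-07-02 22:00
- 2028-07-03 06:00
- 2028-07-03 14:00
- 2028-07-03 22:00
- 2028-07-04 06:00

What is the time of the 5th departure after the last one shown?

Spacing: 8, 8, 8, 8 h — constant 8 h.
2028-07-04 06:00 + 8 h = 2028-07-04 14:00.
2028-07-04 14:00 + 8 h = 2028-07-04 22:00.
2028-07-04 22:00 + 8 h = 2028-07-05 06:00.
2028-07-05 06:00 + 8 h = 2028-07-05 14:00.
2028-07-05 14:00 + 8 h = 2028-07-05 22:00.

2028-07-05 22:00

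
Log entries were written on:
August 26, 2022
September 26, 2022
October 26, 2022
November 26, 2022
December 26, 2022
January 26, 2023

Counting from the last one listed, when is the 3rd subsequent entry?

The day-of-month is always 26 (31, 30, 31, 30, 31 days between events).
So this recurs on the 26th of each month.
February 2023: February 26, 2023.
March 2023: March 26, 2023.
Next: April 2023 → April 26, 2023.

April 26, 2023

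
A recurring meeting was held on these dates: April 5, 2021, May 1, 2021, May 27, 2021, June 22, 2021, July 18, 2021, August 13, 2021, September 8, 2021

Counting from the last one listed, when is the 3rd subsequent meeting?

Every event comes 26 days after the last (26, 26, 26, 26, 26, 26).
September 8, 2021 + 26 days = October 4, 2021.
October 4, 2021 + 26 days = October 30, 2021.
October 30, 2021 + 26 days = November 25, 2021.

November 25, 2021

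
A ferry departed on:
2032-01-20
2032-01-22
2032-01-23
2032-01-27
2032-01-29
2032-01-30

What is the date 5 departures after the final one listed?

2032-02-12

Gaps: 2, 1, 4, 2, 1 days — not constant, but cyclic with period 3.
The events fall on every Tuesday, Thursday and Friday.
Next Tuesday: 2032-02-03.
The following Thursday is 2032-02-05.
Next Friday: 2032-02-06.
The following Tuesday is 2032-02-10.
Next Thursday: 2032-02-12.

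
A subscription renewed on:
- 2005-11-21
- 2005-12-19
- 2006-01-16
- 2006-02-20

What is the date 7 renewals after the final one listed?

2006-09-18

These are Mondays at 28- or 35-day spacing (28, 28, 35).
The pattern: 3rd Monday of the month.
March 2006 — 3rd Monday is 2006-03-20.
3rd Monday of April 2006: 2006-04-17.
May 2006 — 3rd Monday is 2006-05-15.
June 2006 — 3rd Monday is 2006-06-19.
3rd Monday of July 2006: 2006-07-17.
August 2006 — 3rd Monday is 2006-08-21.
September 2006 — 3rd Monday is 2006-09-18.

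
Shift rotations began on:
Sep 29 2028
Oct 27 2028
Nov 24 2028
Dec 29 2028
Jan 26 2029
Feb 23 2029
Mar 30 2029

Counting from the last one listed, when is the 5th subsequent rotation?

Aug 31 2029

All Fridays; the gaps (28, 28, 35, 28, 28, 35) vary with month length.
This is the last Friday of each month.
Last Friday of April 2029: Apr 27 2029.
May 2029 ends with Friday May 25 2029.
Last Friday of June 2029: Jun 29 2029.
July 2029 ends with Friday Jul 27 2029.
Last Friday of August 2029: Aug 31 2029.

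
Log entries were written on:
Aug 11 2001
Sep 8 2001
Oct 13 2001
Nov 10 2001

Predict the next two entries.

These are Saturdays at 28- or 35-day spacing (28, 35, 28).
The pattern: 2nd Saturday of the month.
2nd Saturday of December 2001: Dec 8 2001.
2nd Saturday of January 2002: Jan 12 2002.

Dec 8 2001, Jan 12 2002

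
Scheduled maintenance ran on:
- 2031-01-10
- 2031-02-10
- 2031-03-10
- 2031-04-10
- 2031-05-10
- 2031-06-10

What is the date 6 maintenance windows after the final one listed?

2031-12-10

Gaps: 31, 28, 31, 30, 31 days — not constant. Every event is on the 10th of the month.
Pattern: the 10th of each month.
Next: July 2031 → 2031-07-10.
August 2031: 2031-08-10.
September 2031: 2031-09-10.
Next: October 2031 → 2031-10-10.
November 2031: 2031-11-10.
December 2031: 2031-12-10.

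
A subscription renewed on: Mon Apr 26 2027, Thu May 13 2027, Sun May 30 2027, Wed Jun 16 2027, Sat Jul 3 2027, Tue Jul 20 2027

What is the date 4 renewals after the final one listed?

The spacing is 17, 17, 17, 17, 17 days — always 17 days.
Tue Jul 20 2027 + 17 days = Fri Aug 6 2027.
Fri Aug 6 2027 + 17 days = Mon Aug 23 2027.
Mon Aug 23 2027 + 17 days = Thu Sep 9 2027.
Thu Sep 9 2027 + 17 days = Sun Sep 26 2027.

Sun Sep 26 2027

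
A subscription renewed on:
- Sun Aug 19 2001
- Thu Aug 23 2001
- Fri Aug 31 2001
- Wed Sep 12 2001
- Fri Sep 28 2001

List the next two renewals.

Thu Oct 18 2001, Sun Nov 11 2001

Gaps: 4, 8, 12, 16 days — each gap is 4 larger than the previous one.
Next gap: 20 days. Fri Sep 28 2001 + 20 days = Thu Oct 18 2001.
Next gap: 24 days. Thu Oct 18 2001 + 24 days = Sun Nov 11 2001.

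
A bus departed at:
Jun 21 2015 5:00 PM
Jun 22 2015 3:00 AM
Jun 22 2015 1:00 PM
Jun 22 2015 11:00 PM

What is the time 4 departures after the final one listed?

Jun 24 2015 3:00 PM

Gaps: 10, 10, 10 hours — each event is 10 hours after the previous one.
Jun 22 2015 11:00 PM + 10 h = Jun 23 2015 9:00 AM.
Jun 23 2015 9:00 AM + 10 h = Jun 23 2015 7:00 PM.
Jun 23 2015 7:00 PM + 10 h = Jun 24 2015 5:00 AM.
Jun 24 2015 5:00 AM + 10 h = Jun 24 2015 3:00 PM.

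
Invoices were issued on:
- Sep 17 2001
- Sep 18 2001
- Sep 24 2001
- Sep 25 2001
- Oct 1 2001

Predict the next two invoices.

Gaps: 1, 6, 1, 6 days — not constant, but cyclic with period 2.
The events fall on every Monday and Tuesday.
Next Tuesday: Oct 2 2001.
The following Monday is Oct 8 2001.

Oct 2 2001, Oct 8 2001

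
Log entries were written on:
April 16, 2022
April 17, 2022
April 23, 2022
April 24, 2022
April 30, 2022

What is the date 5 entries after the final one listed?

Gaps: 1, 6, 1, 6 days — not constant, but cyclic with period 2.
The events fall on every Saturday and Sunday.
Next Sunday: May 1, 2022.
The following Saturday is May 7, 2022.
Next Sunday: May 8, 2022.
The following Saturday is May 14, 2022.
Next Sunday: May 15, 2022.

May 15, 2022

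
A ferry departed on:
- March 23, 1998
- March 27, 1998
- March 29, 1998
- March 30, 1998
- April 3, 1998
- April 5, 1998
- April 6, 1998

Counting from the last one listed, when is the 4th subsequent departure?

Gaps: 4, 2, 1, 4, 2, 1 days — not constant, but cyclic with period 3.
The events fall on every Monday, Friday and Sunday.
Next Friday: April 10, 1998.
Next Sunday: April 12, 1998.
The following Monday is April 13, 1998.
Next Friday: April 17, 1998.

April 17, 1998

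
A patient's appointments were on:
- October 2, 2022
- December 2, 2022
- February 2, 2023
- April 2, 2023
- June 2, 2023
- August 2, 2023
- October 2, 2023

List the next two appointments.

Each date is the 2nd; the gaps (61, 62, 59, 61, 61, 61) track the month lengths.
The rule is the 2nd of every 2 months.
Next: December 2023 → December 2, 2023.
February 2024: February 2, 2024.

December 2, 2023; February 2, 2024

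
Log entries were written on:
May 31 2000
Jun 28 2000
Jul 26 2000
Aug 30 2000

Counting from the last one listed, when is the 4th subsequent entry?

Dec 27 2000

These are Wednesdays with 28, 28, 35-day gaps.
Each is the final Wednesday of its month — May 31 2000 is past the 28th, so '4th Wednesday' doesn't fit.
September 2000 ends with Wednesday Sep 27 2000.
Last Wednesday of October 2000: Oct 25 2000.
November 2000 ends with Wednesday Nov 29 2000.
Last Wednesday of December 2000: Dec 27 2000.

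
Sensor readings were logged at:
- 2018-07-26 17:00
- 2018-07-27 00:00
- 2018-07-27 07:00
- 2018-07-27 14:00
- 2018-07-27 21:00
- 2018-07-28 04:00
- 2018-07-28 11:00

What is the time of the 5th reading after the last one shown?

2018-07-29 22:00

Spacing: 7, 7, 7, 7, 7, 7 h — constant 7 h.
2018-07-28 11:00 + 7 h = 2018-07-28 18:00.
2018-07-28 18:00 + 7 h = 2018-07-29 01:00.
2018-07-29 01:00 + 7 h = 2018-07-29 08:00.
2018-07-29 08:00 + 7 h = 2018-07-29 15:00.
2018-07-29 15:00 + 7 h = 2018-07-29 22:00.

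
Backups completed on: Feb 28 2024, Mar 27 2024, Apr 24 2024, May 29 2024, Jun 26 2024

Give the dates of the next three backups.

Jul 31 2024, Aug 28 2024, Sep 25 2024

All Wednesdays; the gaps (28, 28, 35, 28) vary with month length.
This is the last Wednesday of each month.
Last Wednesday of July 2024: Jul 31 2024.
August 2024 ends with Wednesday Aug 28 2024.
September 2024 ends with Wednesday Sep 25 2024.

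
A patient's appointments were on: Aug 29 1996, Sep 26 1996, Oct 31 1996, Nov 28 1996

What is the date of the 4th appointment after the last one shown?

Mar 27 1997

Every date is a Thursday; gaps 28, 35, 28 days.
Each is the last Thursday of its month (at least one falls on the 29th or later, ruling out '4th Thursday').
Last Thursday of December 1996: Dec 26 1996.
January 1997 ends with Thursday Jan 30 1997.
Last Thursday of February 1997: Feb 27 1997.
March 1997 ends with Thursday Mar 27 1997.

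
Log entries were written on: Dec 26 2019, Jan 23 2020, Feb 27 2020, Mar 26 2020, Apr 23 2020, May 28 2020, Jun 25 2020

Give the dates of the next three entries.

Jul 23 2020, Aug 27 2020, Sep 24 2020

Gaps: 28, 35, 28, 28, 35, 28 days — a mix of 28 and 35. Every date is a Thursday.
Each is the 4th Thursday of its month.
4th Thursday of July 2020: Jul 23 2020.
4th Thursday of August 2020: Aug 27 2020.
4th Thursday of September 2020: Sep 24 2020.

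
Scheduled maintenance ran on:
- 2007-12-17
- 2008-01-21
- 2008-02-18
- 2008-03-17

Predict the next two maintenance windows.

2008-04-21, 2008-05-19

Gaps: 35, 28, 28 days — a mix of 28 and 35. Every date is a Monday.
Each is the 3rd Monday of its month.
April 2008 — 3rd Monday is 2008-04-21.
3rd Monday of May 2008: 2008-05-19.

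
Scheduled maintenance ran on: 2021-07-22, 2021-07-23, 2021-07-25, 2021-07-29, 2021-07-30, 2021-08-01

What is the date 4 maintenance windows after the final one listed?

Gaps: 1, 2, 4, 1, 2 days — not constant, but cyclic with period 3.
The events fall on every Thursday, Friday and Sunday.
The following Thursday is 2021-08-05.
The following Friday is 2021-08-06.
The following Sunday is 2021-08-08.
Next Thursday: 2021-08-12.

2021-08-12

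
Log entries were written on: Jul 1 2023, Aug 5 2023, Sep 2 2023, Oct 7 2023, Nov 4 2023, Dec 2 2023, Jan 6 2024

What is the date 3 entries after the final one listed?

These are Saturdays at 28- or 35-day spacing (35, 28, 35, 28, 28, 35).
The pattern: 1st Saturday of the month.
February 2024 — 1st Saturday is Feb 3 2024.
1st Saturday of March 2024: Mar 2 2024.
1st Saturday of April 2024: Apr 6 2024.

Apr 6 2024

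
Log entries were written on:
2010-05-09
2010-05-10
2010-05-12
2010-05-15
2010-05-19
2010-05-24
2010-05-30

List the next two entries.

Intervals are 1, 2, 3, 4, 5, 6 days — an arithmetic progression with common difference 1.
Next gap: 7 days. 2010-05-30 + 7 days = 2010-06-06.
Next gap: 8 days. 2010-06-06 + 8 days = 2010-06-14.

2010-06-06, 2010-06-14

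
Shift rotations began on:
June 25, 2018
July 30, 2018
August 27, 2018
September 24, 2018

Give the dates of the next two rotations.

All Mondays; the gaps (35, 28, 28) vary with month length.
This is the last Monday of each month.
Last Monday of October 2018: October 29, 2018.
November 2018 ends with Monday November 26, 2018.

October 29, 2018; November 26, 2018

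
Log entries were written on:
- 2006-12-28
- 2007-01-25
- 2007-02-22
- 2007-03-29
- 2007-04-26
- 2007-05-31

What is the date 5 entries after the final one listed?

2007-10-25

Every date is a Thursday; gaps 28, 28, 35, 28, 35 days.
Each is the last Thursday of its month (at least one falls on the 29th or later, ruling out '4th Thursday').
June 2007 ends with Thursday 2007-06-28.
Last Thursday of July 2007: 2007-07-26.
August 2007 ends with Thursday 2007-08-30.
September 2007 ends with Thursday 2007-09-27.
Last Thursday of October 2007: 2007-10-25.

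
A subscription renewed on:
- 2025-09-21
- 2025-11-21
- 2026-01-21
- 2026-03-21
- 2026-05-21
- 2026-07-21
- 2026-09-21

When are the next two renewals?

2026-11-21, 2027-01-21

The day-of-month is always 21 (61, 61, 59, 61, 61, 62 days between events).
So this recurs on the 21st of every 2 months.
November 2026: 2026-11-21.
January 2027: 2027-01-21.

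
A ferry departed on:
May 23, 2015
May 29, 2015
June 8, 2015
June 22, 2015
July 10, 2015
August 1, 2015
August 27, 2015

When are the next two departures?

Gaps: 6, 10, 14, 18, 22, 26 days — each gap is 4 larger than the previous one.
Next gap: 30 days. August 27, 2015 + 30 days = September 26, 2015.
Next gap: 34 days. September 26, 2015 + 34 days = October 30, 2015.

September 26, 2015; October 30, 2015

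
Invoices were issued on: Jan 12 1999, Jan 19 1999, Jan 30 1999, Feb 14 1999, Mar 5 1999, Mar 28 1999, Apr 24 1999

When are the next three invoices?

May 25 1999, Jun 29 1999, Aug 7 1999

The spacing grows by 4 each time: 7, 11, 15, 19, 23, 27 days.
Next gap: 31 days. Apr 24 1999 + 31 days = May 25 1999.
Next gap: 35 days. May 25 1999 + 35 days = Jun 29 1999.
Next gap: 39 days. Jun 29 1999 + 39 days = Aug 7 1999.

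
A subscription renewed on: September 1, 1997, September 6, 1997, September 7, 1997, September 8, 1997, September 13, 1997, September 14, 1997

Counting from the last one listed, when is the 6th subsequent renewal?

September 28, 1997

The gap pattern 5, 1, 1, 5, 1 repeats every 3 events.
These are the Mondays, Saturdays and Sundays of each week.
Next Monday: September 15, 1997.
The following Saturday is September 20, 1997.
Next Sunday: September 21, 1997.
The following Monday is September 22, 1997.
Next Saturday: September 27, 1997.
Next Sunday: September 28, 1997.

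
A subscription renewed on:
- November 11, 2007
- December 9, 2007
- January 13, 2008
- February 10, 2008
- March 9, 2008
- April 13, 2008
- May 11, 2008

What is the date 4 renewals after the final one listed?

Gaps: 28, 35, 28, 28, 35, 28 days — a mix of 28 and 35. Every date is a Sunday.
Each is the 2nd Sunday of its month.
2nd Sunday of June 2008: June 8, 2008.
July 2008 — 2nd Sunday is July 13, 2008.
August 2008 — 2nd Sunday is August 10, 2008.
2nd Sunday of September 2008: September 14, 2008.

September 14, 2008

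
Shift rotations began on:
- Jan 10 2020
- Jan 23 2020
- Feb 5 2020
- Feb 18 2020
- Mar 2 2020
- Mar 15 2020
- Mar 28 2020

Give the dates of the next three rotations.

Apr 10 2020, Apr 23 2020, May 6 2020

Every event comes 13 days after the last (13, 13, 13, 13, 13, 13).
Mar 28 2020 + 13 days = Apr 10 2020.
Apr 10 2020 + 13 days = Apr 23 2020.
Apr 23 2020 + 13 days = May 6 2020.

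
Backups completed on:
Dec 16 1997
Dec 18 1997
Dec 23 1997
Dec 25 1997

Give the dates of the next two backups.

The gap pattern 2, 5, 2 repeats every 2 events.
These are the Tuesdays and Thursdays of each week.
The following Tuesday is Dec 30 1997.
The following Thursday is Jan 1 1998.

Dec 30 1997, Jan 1 1998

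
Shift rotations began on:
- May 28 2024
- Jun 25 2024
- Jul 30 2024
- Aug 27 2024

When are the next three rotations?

Sep 24 2024, Oct 29 2024, Nov 26 2024

Every date is a Tuesday; gaps 28, 35, 28 days.
Each is the last Tuesday of its month (at least one falls on the 29th or later, ruling out '4th Tuesday').
September 2024 ends with Tuesday Sep 24 2024.
October 2024 ends with Tuesday Oct 29 2024.
November 2024 ends with Tuesday Nov 26 2024.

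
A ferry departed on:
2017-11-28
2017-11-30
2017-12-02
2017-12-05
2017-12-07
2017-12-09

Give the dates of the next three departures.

Every event lands on a Tuesday or Thursday or Saturday (gaps cycle 2, 2, 3, 2, 2).
So the schedule is: every Tuesday, Thursday and Saturday.
Next Tuesday: 2017-12-12.
The following Thursday is 2017-12-14.
The following Saturday is 2017-12-16.

2017-12-12, 2017-12-14, 2017-12-16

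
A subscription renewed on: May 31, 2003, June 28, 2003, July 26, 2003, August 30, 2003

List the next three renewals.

September 27, 2003; October 25, 2003; November 29, 2003

These are Saturdays with 28, 28, 35-day gaps.
Each is the final Saturday of its month — May 31, 2003 is past the 28th, so '4th Saturday' doesn't fit.
Last Saturday of September 2003: September 27, 2003.
Last Saturday of October 2003: October 25, 2003.
November 2003 ends with Saturday November 29, 2003.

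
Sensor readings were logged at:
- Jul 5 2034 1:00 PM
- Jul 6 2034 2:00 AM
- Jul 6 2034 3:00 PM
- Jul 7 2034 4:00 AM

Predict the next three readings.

Jul 7 2034 5:00 PM, Jul 8 2034 6:00 AM, Jul 8 2034 7:00 PM

Spacing: 13, 13, 13 h — constant 13 h.
Jul 7 2034 4:00 AM + 13 h = Jul 7 2034 5:00 PM.
Jul 7 2034 5:00 PM + 13 h = Jul 8 2034 6:00 AM.
Jul 8 2034 6:00 AM + 13 h = Jul 8 2034 7:00 PM.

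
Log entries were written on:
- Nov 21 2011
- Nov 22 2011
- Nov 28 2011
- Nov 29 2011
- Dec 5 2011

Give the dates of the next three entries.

Every event lands on a Monday or Tuesday (gaps cycle 1, 6, 1, 6).
So the schedule is: every Monday and Tuesday.
The following Tuesday is Dec 6 2011.
Next Monday: Dec 12 2011.
The following Tuesday is Dec 13 2011.

Dec 6 2011, Dec 12 2011, Dec 13 2011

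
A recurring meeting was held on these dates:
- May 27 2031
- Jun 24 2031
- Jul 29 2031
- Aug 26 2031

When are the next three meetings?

Sep 30 2031, Oct 28 2031, Nov 25 2031

These are Tuesdays with 28, 35, 28-day gaps.
Each is the final Tuesday of its month — Jul 29 2031 is past the 28th, so '4th Tuesday' doesn't fit.
September 2031 ends with Tuesday Sep 30 2031.
Last Tuesday of October 2031: Oct 28 2031.
Last Tuesday of November 2031: Nov 25 2031.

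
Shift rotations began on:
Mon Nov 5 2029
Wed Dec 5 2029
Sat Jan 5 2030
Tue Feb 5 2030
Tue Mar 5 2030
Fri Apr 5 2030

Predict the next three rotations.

Sun May 5 2030, Wed Jun 5 2030, Fri Jul 5 2030

Each date is the 5th; the gaps (30, 31, 31, 28, 31) track the month lengths.
The rule is the 5th of each month.
May 2030: Sun May 5 2030.
Next: June 2030 → Wed Jun 5 2030.
July 2030: Fri Jul 5 2030.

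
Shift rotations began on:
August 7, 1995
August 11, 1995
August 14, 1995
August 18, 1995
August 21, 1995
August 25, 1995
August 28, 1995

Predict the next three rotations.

The gap pattern 4, 3, 4, 3, 4, 3 repeats every 2 events.
These are the Mondays and Fridays of each week.
The following Friday is September 1, 1995.
The following Monday is September 4, 1995.
Next Friday: September 8, 1995.

September 1, 1995; September 4, 1995; September 8, 1995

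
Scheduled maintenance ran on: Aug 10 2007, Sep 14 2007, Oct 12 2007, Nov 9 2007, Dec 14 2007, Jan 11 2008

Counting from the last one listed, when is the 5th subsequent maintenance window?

All dates are Fridays, 35, 28, 28, 35, 28 days apart.
Specifically, the 2nd Friday of each month.
February 2008 — 2nd Friday is Feb 8 2008.
March 2008 — 2nd Friday is Mar 14 2008.
April 2008 — 2nd Friday is Apr 11 2008.
May 2008 — 2nd Friday is May 9 2008.
June 2008 — 2nd Friday is Jun 13 2008.

Jun 13 2008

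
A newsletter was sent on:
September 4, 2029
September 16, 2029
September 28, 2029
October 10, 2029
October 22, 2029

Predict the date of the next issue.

Every event comes 12 days after the last (12, 12, 12, 12).
October 22, 2029 + 12 days = November 3, 2029.

November 3, 2029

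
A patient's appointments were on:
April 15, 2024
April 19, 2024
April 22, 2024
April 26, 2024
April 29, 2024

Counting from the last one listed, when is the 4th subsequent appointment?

Gaps: 4, 3, 4, 3 days — not constant, but cyclic with period 2.
The events fall on every Monday and Friday.
Next Friday: May 3, 2024.
The following Monday is May 6, 2024.
Next Friday: May 10, 2024.
The following Monday is May 13, 2024.

May 13, 2024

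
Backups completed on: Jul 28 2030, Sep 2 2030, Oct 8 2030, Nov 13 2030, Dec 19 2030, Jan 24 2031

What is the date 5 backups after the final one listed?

Every event comes 36 days after the last (36, 36, 36, 36, 36).
Jan 24 2031 + 36 days = Mar 1 2031.
Mar 1 2031 + 36 days = Apr 6 2031.
Apr 6 2031 + 36 days = May 12 2031.
May 12 2031 + 36 days = Jun 17 2031.
Jun 17 2031 + 36 days = Jul 23 2031.

Jul 23 2031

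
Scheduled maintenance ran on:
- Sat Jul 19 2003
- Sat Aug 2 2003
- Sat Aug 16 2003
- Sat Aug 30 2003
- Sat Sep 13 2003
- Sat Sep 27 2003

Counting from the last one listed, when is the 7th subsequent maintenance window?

The spacing is 14, 14, 14, 14, 14 days — always 14 days.
Sat Sep 27 2003 + 14 days = Sat Oct 11 2003.
Sat Oct 11 2003 + 14 days = Sat Oct 25 2003.
Sat Oct 25 2003 + 14 days = Sat Nov 8 2003.
Sat Nov 8 2003 + 14 days = Sat Nov 22 2003.
Sat Nov 22 2003 + 14 days = Sat Dec 6 2003.
Sat Dec 6 2003 + 14 days = Sat Dec 20 2003.
Sat Dec 20 2003 + 14 days = Sat Jan 3 2004.

Sat Jan 3 2004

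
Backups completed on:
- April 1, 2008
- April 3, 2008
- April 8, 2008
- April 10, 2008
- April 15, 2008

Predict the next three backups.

April 17, 2008; April 22, 2008; April 24, 2008

Every event lands on a Tuesday or Thursday (gaps cycle 2, 5, 2, 5).
So the schedule is: every Tuesday and Thursday.
Next Thursday: April 17, 2008.
Next Tuesday: April 22, 2008.
Next Thursday: April 24, 2008.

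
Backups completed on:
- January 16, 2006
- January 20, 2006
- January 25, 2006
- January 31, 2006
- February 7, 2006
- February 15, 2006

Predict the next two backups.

February 24, 2006; March 6, 2006

Gaps: 4, 5, 6, 7, 8 days — each gap is 1 larger than the previous one.
Next gap: 9 days. February 15, 2006 + 9 days = February 24, 2006.
Next gap: 10 days. February 24, 2006 + 10 days = March 6, 2006.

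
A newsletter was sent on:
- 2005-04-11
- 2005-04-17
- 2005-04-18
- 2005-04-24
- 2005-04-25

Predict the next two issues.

2005-05-01, 2005-05-02

Every event lands on a Monday or Sunday (gaps cycle 6, 1, 6, 1).
So the schedule is: every Monday and Sunday.
The following Sunday is 2005-05-01.
Next Monday: 2005-05-02.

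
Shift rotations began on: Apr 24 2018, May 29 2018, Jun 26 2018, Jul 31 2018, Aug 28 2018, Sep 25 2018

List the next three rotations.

All Tuesdays; the gaps (35, 28, 35, 28, 28) vary with month length.
This is the last Tuesday of each month.
October 2018 ends with Tuesday Oct 30 2018.
Last Tuesday of November 2018: Nov 27 2018.
December 2018 ends with Tuesday Dec 25 2018.

Oct 30 2018, Nov 27 2018, Dec 25 2018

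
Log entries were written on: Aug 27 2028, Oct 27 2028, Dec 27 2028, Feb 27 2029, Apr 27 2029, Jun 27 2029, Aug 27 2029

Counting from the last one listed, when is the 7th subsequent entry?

Oct 27 2030

Gaps: 61, 61, 62, 59, 61, 61 days — not constant. Every event is on the 27th of the month.
Pattern: the 27th of every 2 months.
October 2029: Oct 27 2029.
Next: December 2029 → Dec 27 2029.
February 2030: Feb 27 2030.
April 2030: Apr 27 2030.
June 2030: Jun 27 2030.
August 2030: Aug 27 2030.
October 2030: Oct 27 2030.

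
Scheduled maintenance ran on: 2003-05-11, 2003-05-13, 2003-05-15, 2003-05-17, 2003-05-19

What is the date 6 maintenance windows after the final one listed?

Every event comes 2 days after the last (2, 2, 2, 2).
2003-05-19 + 2 days = 2003-05-21.
2003-05-21 + 2 days = 2003-05-23.
2003-05-23 + 2 days = 2003-05-25.
2003-05-25 + 2 days = 2003-05-27.
2003-05-27 + 2 days = 2003-05-29.
2003-05-29 + 2 days = 2003-05-31.

2003-05-31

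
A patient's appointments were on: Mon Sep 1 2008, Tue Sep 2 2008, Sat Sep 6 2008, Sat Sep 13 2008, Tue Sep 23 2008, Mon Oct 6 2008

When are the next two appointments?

Intervals are 1, 4, 7, 10, 13 days — an arithmetic progression with common difference 3.
Next gap: 16 days. Mon Oct 6 2008 + 16 days = Wed Oct 22 2008.
Next gap: 19 days. Wed Oct 22 2008 + 19 days = Mon Nov 10 2008.

Wed Oct 22 2008, Mon Nov 10 2008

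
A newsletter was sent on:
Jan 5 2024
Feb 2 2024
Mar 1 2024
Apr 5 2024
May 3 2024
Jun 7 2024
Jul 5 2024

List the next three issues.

These are Fridays at 28- or 35-day spacing (28, 28, 35, 28, 35, 28).
The pattern: 1st Friday of the month.
August 2024 — 1st Friday is Aug 2 2024.
September 2024 — 1st Friday is Sep 6 2024.
October 2024 — 1st Friday is Oct 4 2024.

Aug 2 2024, Sep 6 2024, Oct 4 2024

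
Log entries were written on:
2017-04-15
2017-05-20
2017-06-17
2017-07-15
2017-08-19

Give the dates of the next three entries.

2017-09-16, 2017-10-21, 2017-11-18

Gaps: 35, 28, 28, 35 days — a mix of 28 and 35. Every date is a Saturday.
Each is the 3rd Saturday of its month.
September 2017 — 3rd Saturday is 2017-09-16.
3rd Saturday of October 2017: 2017-10-21.
3rd Saturday of November 2017: 2017-11-18.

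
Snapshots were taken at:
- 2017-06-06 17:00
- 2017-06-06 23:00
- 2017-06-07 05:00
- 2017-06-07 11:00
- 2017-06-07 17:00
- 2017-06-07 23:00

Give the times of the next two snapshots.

Spacing: 6, 6, 6, 6, 6 h — constant 6 h.
2017-06-07 23:00 + 6 h = 2017-06-08 05:00.
2017-06-08 05:00 + 6 h = 2017-06-08 11:00.

2017-06-08 05:00, 2017-06-08 11:00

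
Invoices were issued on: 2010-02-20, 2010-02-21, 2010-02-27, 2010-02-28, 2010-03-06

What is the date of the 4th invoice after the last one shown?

Every event lands on a Saturday or Sunday (gaps cycle 1, 6, 1, 6).
So the schedule is: every Saturday and Sunday.
Next Sunday: 2010-03-07.
The following Saturday is 2010-03-13.
The following Sunday is 2010-03-14.
The following Saturday is 2010-03-20.

2010-03-20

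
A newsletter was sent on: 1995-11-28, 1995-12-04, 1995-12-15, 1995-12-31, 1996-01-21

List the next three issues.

1996-02-16, 1996-03-18, 1996-04-23

Gaps: 6, 11, 16, 21 days — each gap is 5 larger than the previous one.
Next gap: 26 days. 1996-01-21 + 26 days = 1996-02-16.
Next gap: 31 days. 1996-02-16 + 31 days = 1996-03-18.
Next gap: 36 days. 1996-03-18 + 36 days = 1996-04-23.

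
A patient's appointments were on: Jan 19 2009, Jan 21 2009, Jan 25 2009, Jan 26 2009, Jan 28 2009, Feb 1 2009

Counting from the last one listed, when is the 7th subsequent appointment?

Feb 16 2009

Every event lands on a Monday or Wednesday or Sunday (gaps cycle 2, 4, 1, 2, 4).
So the schedule is: every Monday, Wednesday and Sunday.
The following Monday is Feb 2 2009.
Next Wednesday: Feb 4 2009.
Next Sunday: Feb 8 2009.
Next Monday: Feb 9 2009.
Next Wednesday: Feb 11 2009.
Next Sunday: Feb 15 2009.
The following Monday is Feb 16 2009.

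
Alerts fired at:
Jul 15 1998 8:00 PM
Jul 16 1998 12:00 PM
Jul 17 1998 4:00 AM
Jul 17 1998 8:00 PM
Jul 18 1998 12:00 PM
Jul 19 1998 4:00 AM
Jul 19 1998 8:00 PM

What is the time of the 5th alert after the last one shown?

The interval is a steady 16 hours (16, 16, 16, 16, 16, 16).
Jul 19 1998 8:00 PM + 16 h = Jul 20 1998 12:00 PM.
Jul 20 1998 12:00 PM + 16 h = Jul 21 1998 4:00 AM.
Jul 21 1998 4:00 AM + 16 h = Jul 21 1998 8:00 PM.
Jul 21 1998 8:00 PM + 16 h = Jul 22 1998 12:00 PM.
Jul 22 1998 12:00 PM + 16 h = Jul 23 1998 4:00 AM.

Jul 23 1998 4:00 AM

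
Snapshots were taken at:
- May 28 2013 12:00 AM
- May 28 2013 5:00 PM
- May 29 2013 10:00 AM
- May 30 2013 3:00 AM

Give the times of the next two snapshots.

May 30 2013 8:00 PM, May 31 2013 1:00 PM

Gaps: 17, 17, 17 hours — each event is 17 hours after the previous one.
May 30 2013 3:00 AM + 17 h = May 30 2013 8:00 PM.
May 30 2013 8:00 PM + 17 h = May 31 2013 1:00 PM.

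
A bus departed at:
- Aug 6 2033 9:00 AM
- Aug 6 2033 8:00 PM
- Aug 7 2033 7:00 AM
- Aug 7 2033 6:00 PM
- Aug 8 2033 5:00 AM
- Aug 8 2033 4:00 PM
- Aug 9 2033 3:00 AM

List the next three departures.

Gaps: 11, 11, 11, 11, 11, 11 hours — each event is 11 hours after the previous one.
Aug 9 2033 3:00 AM + 11 h = Aug 9 2033 2:00 PM.
Aug 9 2033 2:00 PM + 11 h = Aug 10 2033 1:00 AM.
Aug 10 2033 1:00 AM + 11 h = Aug 10 2033 12:00 PM.

Aug 9 2033 2:00 PM, Aug 10 2033 1:00 AM, Aug 10 2033 12:00 PM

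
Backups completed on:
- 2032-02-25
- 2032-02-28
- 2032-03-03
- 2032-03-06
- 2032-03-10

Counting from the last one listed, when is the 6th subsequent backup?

The gap pattern 3, 4, 3, 4 repeats every 2 events.
These are the Wednesdays and Saturdays of each week.
Next Saturday: 2032-03-13.
The following Wednesday is 2032-03-17.
Next Saturday: 2032-03-20.
Next Wednesday: 2032-03-24.
The following Saturday is 2032-03-27.
Next Wednesday: 2032-03-31.

2032-03-31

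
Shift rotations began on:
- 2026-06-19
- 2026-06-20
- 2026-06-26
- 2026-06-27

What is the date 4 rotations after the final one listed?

2026-07-11

Gaps: 1, 6, 1 days — not constant, but cyclic with period 2.
The events fall on every Friday and Saturday.
The following Friday is 2026-07-03.
Next Saturday: 2026-07-04.
Next Friday: 2026-07-10.
Next Saturday: 2026-07-11.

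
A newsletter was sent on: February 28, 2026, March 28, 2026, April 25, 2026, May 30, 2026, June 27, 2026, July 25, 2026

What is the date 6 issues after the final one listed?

January 30, 2027

All Saturdays; the gaps (28, 28, 35, 28, 28) vary with month length.
This is the last Saturday of each month.
Last Saturday of August 2026: August 29, 2026.
September 2026 ends with Saturday September 26, 2026.
October 2026 ends with Saturday October 31, 2026.
Last Saturday of November 2026: November 28, 2026.
December 2026 ends with Saturday December 26, 2026.
Last Saturday of January 2027: January 30, 2027.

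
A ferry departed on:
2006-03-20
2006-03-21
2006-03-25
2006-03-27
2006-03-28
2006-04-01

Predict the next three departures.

2006-04-03, 2006-04-04, 2006-04-08

Gaps: 1, 4, 2, 1, 4 days — not constant, but cyclic with period 3.
The events fall on every Monday, Tuesday and Saturday.
Next Monday: 2006-04-03.
Next Tuesday: 2006-04-04.
The following Saturday is 2006-04-08.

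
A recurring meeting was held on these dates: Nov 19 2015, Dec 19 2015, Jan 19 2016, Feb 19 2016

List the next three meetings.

Mar 19 2016, Apr 19 2016, May 19 2016

The day-of-month is always 19 (30, 31, 31 days between events).
So this recurs on the 19th of each month.
Next: March 2016 → Mar 19 2016.
Next: April 2016 → Apr 19 2016.
Next: May 2016 → May 19 2016.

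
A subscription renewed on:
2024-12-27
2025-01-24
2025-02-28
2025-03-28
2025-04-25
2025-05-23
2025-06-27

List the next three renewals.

2025-07-25, 2025-08-22, 2025-09-26

All dates are Fridays, 28, 35, 28, 28, 28, 35 days apart.
Specifically, the 4th Friday of each month.
4th Friday of July 2025: 2025-07-25.
August 2025 — 4th Friday is 2025-08-22.
September 2025 — 4th Friday is 2025-09-26.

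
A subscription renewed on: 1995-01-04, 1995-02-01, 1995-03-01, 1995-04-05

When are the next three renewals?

1995-05-03, 1995-06-07, 1995-07-05

Gaps: 28, 28, 35 days — a mix of 28 and 35. Every date is a Wednesday.
Each is the 1st Wednesday of its month.
1st Wednesday of May 1995: 1995-05-03.
1st Wednesday of June 1995: 1995-06-07.
July 1995 — 1st Wednesday is 1995-07-05.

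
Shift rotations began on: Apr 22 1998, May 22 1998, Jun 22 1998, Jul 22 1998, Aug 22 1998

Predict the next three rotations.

The day-of-month is always 22 (30, 31, 30, 31 days between events).
So this recurs on the 22nd of each month.
Next: September 1998 → Sep 22 1998.
October 1998: Oct 22 1998.
Next: November 1998 → Nov 22 1998.

Sep 22 1998, Oct 22 1998, Nov 22 1998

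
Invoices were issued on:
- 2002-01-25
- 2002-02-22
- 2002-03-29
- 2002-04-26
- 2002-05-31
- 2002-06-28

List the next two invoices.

Every date is a Friday; gaps 28, 35, 28, 35, 28 days.
Each is the last Friday of its month (at least one falls on the 29th or later, ruling out '4th Friday').
Last Friday of July 2002: 2002-07-26.
Last Friday of August 2002: 2002-08-30.

2002-07-26, 2002-08-30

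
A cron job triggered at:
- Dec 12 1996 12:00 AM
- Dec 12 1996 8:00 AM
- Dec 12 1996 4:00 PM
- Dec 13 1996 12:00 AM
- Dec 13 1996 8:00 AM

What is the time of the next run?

Dec 13 1996 4:00 PM

The interval is a steady 8 hours (8, 8, 8, 8).
Dec 13 1996 8:00 AM + 8 h = Dec 13 1996 4:00 PM.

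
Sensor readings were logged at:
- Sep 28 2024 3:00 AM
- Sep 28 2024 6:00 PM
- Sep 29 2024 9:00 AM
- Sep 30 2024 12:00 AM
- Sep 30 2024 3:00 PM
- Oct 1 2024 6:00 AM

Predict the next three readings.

Spacing: 15, 15, 15, 15, 15 h — constant 15 h.
Oct 1 2024 6:00 AM + 15 h = Oct 1 2024 9:00 PM.
Oct 1 2024 9:00 PM + 15 h = Oct 2 2024 12:00 PM.
Oct 2 2024 12:00 PM + 15 h = Oct 3 2024 3:00 AM.

Oct 1 2024 9:00 PM, Oct 2 2024 12:00 PM, Oct 3 2024 3:00 AM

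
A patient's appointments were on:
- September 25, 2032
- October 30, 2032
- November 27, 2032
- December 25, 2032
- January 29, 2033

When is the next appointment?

February 26, 2033

All Saturdays; the gaps (35, 28, 28, 35) vary with month length.
This is the last Saturday of each month.
February 2033 ends with Saturday February 26, 2033.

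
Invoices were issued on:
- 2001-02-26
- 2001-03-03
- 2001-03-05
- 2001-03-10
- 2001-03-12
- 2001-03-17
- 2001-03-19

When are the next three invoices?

2001-03-24, 2001-03-26, 2001-03-31

Every event lands on a Monday or Saturday (gaps cycle 5, 2, 5, 2, 5, 2).
So the schedule is: every Monday and Saturday.
Next Saturday: 2001-03-24.
The following Monday is 2001-03-26.
The following Saturday is 2001-03-31.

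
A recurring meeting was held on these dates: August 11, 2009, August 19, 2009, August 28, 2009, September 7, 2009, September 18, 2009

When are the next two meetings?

September 30, 2009; October 13, 2009

Intervals are 8, 9, 10, 11 days — an arithmetic progression with common difference 1.
Next gap: 12 days. September 18, 2009 + 12 days = September 30, 2009.
Next gap: 13 days. September 30, 2009 + 13 days = October 13, 2009.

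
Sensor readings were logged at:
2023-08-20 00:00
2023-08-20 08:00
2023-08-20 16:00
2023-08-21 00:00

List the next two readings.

The interval is a steady 8 hours (8, 8, 8).
2023-08-21 00:00 + 8 h = 2023-08-21 08:00.
2023-08-21 08:00 + 8 h = 2023-08-21 16:00.

2023-08-21 08:00, 2023-08-21 16:00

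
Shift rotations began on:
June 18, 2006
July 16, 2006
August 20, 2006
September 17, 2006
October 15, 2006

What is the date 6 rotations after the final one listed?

April 15, 2007

All dates are Sundays, 28, 35, 28, 28 days apart.
Specifically, the 3rd Sunday of each month.
November 2006 — 3rd Sunday is November 19, 2006.
3rd Sunday of December 2006: December 17, 2006.
3rd Sunday of January 2007: January 21, 2007.
3rd Sunday of February 2007: February 18, 2007.
March 2007 — 3rd Sunday is March 18, 2007.
April 2007 — 3rd Sunday is April 15, 2007.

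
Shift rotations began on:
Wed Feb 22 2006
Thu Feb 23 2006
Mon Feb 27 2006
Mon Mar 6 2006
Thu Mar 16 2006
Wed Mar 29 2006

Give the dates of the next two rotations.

Fri Apr 14 2006, Wed May 3 2006

Intervals are 1, 4, 7, 10, 13 days — an arithmetic progression with common difference 3.
Next gap: 16 days. Wed Mar 29 2006 + 16 days = Fri Apr 14 2006.
Next gap: 19 days. Fri Apr 14 2006 + 19 days = Wed May 3 2006.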